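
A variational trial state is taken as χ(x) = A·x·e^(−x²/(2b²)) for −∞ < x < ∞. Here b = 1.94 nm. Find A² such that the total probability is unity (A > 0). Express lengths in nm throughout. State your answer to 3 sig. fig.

A^2 ≈ 0.155 nm^(-3)

Normalization requires ∫|χ|² dx = 1, integrated from −∞ to ∞.
With ∫_{−∞}^{∞} x^(2m) e^(−αx²) dx = (2m−1)!!·√π / (2^m α^(m+1/2)), the integral (without the A² prefactor) comes out to √(π)·b^3/2.
Substituting b = 1.94 gives A² = 0.1545, so A = 0.3931.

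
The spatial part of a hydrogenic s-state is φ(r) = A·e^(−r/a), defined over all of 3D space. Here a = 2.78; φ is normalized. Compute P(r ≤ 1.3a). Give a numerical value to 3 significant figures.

P = ∫ |φ|² 4πr² dr over r ≤ 1.3a.
Normalization gives A² = 1/(π·a^3).
In terms of u = r/a (A², 4π and the length scale all cancel between numerator and denominator), P = [∫_{0}^{1.3} u^2·e^(-2·u) du] / [∫_{0}^{∞} u^2·e^(-2·u) du].
An antiderivative of u^2·e^(-2·u) is -(2·u^2 + 2·u + 1)·e^(-2·u)/4; evaluating from 0 to 1.3 gives 1/4 - 349·e^(-13/5)/200, while the full integral is 1/4.
The region integral divided by the full integral gives P = 0.4816.

P ≈ 0.482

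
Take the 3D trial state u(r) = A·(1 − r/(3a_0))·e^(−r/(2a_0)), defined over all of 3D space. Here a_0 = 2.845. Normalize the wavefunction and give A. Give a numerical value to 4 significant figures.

Require ∫ |u|² 4πr² dr = 1 over the whole domain.
The angular integral contributes 4π, leaving ∫₀^∞ r²|u|² dr.
Carrying out the integral gives A² · 8·π·a_0^3/3.
Setting this equal to 1 gives A² = 1/(8·π·a_0^3/3).
Plugging in a_0 = 2.845 yields A = 0.071997.

A ≈ 0.07200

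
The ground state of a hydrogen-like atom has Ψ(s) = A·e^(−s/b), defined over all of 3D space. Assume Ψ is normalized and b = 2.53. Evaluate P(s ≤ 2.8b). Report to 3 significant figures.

Integrate the radial probability density 4πs²|Ψ|² over s ≤ 2.8b.
The full normalization integral is A²·[π·b^3] = 1, fixing A².
In terms of u = s/b (A², 4π and the length scale all cancel between numerator and denominator), P = [∫_{0}^{2.8} u^2·e^(-2·u) du] / [∫_{0}^{∞} u^2·e^(-2·u) du].
Using ∫ u^2·e^(-2·u) du = -(2·u^2 + 2·u + 1)·e^(-2·u)/4, the numerator is 1/4 - 557·e^(-28/5)/100 and the denominator is 1/4.
This evaluates to P = 0.9176.

P ≈ 0.918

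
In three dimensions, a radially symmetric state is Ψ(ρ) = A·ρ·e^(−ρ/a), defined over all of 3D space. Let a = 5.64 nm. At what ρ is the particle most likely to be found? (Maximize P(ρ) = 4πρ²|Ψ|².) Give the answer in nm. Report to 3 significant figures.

Differentiate P(ρ) = 4πρ²|Ψ|² with respect to ρ and set to zero.
Solving yields ρ = 2·a.
With a = 5.64, the most probable radial distance is 11.28 nm.

ρ ≈ 11.3 nm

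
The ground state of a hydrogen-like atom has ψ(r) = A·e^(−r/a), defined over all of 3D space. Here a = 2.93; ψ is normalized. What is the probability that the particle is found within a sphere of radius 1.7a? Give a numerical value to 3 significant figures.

With dV = 4πr²dr, the probability is ∫|ψ|² dV over r ≤ 1.7a.
A² is fixed by ∫₀^∞ 4πr²|ψ|² dr = 1, i.e. A² = (π·a^3)^(−1).
Substituting u = r/a, A², 4π and the length scale all cancel in the ratio: P = ∫_{0}^{1.7} u^2·e^(-2·u) du / ∫_{0}^{∞} u^2·e^(-2·u) du.
An antiderivative of u^2·e^(-2·u) is -(2·u^2 + 2·u + 1)·e^(-2·u)/4; evaluating from 0 to 1.7 gives 1/4 - 509·e^(-17/5)/200, while the full integral is 1/4.
The region integral divided by the full integral gives P = 0.6603.

P ≈ 0.660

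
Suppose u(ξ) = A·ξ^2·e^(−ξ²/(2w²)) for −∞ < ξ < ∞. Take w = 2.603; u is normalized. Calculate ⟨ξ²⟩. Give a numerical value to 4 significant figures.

⟨ξ^2⟩ ≈ 16.94

⟨ξ²⟩ = ∫ ξ^2 |u|² dξ over the full domain.
Since the A² factors cancel between numerator and denominator, ⟨ξ²⟩ = 5·w^2/2.
Putting w = 2.603 gives 16.939.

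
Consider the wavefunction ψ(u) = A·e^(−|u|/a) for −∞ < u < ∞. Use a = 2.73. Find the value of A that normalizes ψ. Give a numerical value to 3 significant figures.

Normalization requires ∫|ψ|² du = 1, integrated from −∞ to ∞.
Recall ∫₀^∞ u^m e^(−u/β) du = m!·β^(m+1), ∫|ψ|² du = A²·(a).
Setting this equal to 1 gives A² = 1/(a).
Plugging in a = 2.73 yields A = 0.6052.

A ≈ 0.605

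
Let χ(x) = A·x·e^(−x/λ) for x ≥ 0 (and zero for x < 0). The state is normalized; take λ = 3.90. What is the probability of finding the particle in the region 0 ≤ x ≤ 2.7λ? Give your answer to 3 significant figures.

P = ∫_{0}^{2.7λ} |χ(x)|² dx.
With A² fixed by ∫|χ|² = 1, i.e. A² = (λ^3/4)^(−1), substitute and integrate.
Substituting u = x/λ, A² and the length scale cancel in the ratio: P = ∫_{0}^{2.7} u^2·e^(-2·u) du / ∫_{0}^{∞} u^2·e^(-2·u) du.
With ∫ u^2·e^(-2·u) du = -(2·u^2 + 2·u + 1)·e^(-2·u)/4 + C, the region integral is 1/4 - 1049·e^(-27/5)/200 and the full one is 1/4.
Evaluating gives P = 0.9052.

P ≈ 0.905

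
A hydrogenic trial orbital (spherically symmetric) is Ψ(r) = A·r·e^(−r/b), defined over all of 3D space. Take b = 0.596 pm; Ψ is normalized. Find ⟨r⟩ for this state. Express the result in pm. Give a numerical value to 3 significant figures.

By definition ⟨r⟩ = ∫ r |Ψ(r)|² 4πr² dr.
Evaluating both integrals, ⟨r⟩ = 5·b/2.
Putting b = 0.596 gives 1.490.

⟨r⟩ ≈ 1.49 pm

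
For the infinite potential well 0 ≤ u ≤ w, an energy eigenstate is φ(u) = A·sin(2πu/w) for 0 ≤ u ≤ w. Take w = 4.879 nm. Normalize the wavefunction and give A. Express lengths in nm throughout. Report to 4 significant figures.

We need A² ∫|f|² du = 1, taking the integral from 0 to w.
With φ = A·sin(2πu/w), the integral evaluates to A²·[w/2].
Setting this equal to 1 gives A² = 1/(w/2).
With w = 4.879: A² = 0.40992 and A = 0.64025.

A ≈ 0.6403 nm^(-1/2)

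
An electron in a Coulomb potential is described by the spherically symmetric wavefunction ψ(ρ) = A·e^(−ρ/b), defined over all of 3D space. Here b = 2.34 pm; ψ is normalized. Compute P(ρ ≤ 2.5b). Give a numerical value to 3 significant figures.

With dV = 4πρ²dρ, the probability is ∫|ψ|² dV over ρ ≤ 2.5b.
Normalization gives A² = 1/(π·b^3).
Substituting u = ρ/b, A², 4π and the length scale all cancel in the ratio: P = ∫_{0}^{2.5} u^2·e^(-2·u) du / ∫_{0}^{∞} u^2·e^(-2·u) du.
With ∫ u^2·e^(-2·u) du = -(2·u^2 + 2·u + 1)·e^(-2·u)/4 + C, the region integral is 1/4 - 37·e^(-5)/8 and the full one is 1/4.
Taking the ratio yields P = 0.8753.

P ≈ 0.875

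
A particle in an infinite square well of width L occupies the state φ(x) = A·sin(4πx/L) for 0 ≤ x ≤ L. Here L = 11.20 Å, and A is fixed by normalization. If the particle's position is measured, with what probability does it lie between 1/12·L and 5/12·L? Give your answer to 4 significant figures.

|φ|² is the probability density, so P = ∫_{1/12·L}^{5/12·L} |φ|² dx.
With A² fixed by ∫|φ|² = 1, i.e. A² = (L/2)^(−1), substitute and integrate.
In terms of u = x/L (A² and the length scale cancel between numerator and denominator), P = [∫_{1/12}^{5/12} sin(4·π·u)^2 du] / [∫_{0}^{1} sin(4·π·u)^2 du].
With ∫ sin(4·π·u)^2 du = u/2 - sin(4·π·u)·cos(4·π·u)/(8·π) + C, the region integral is √(3)/(16·π) + 1/6 and the full one is 1/2.
Taking the ratio, P = (√(3)/8 + π/3)/π.

P ≈ 0.4022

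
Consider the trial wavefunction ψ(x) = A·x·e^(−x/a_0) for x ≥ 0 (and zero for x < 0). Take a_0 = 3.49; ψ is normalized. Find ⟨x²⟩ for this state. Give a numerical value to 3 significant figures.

⟨x^2⟩ ≈ 36.5

The expectation value is the |ψ|²-weighted average of x^2: ∫ x^2|ψ|² dx.
Recall ∫₀^∞ x^m e^(−x/β) dx = m!·β^(m+1), since the A² factors cancel between numerator and denominator, ⟨x²⟩ = 3·a_0^2.
With a_0 = 3.49, ⟨x^2⟩ = 36.54.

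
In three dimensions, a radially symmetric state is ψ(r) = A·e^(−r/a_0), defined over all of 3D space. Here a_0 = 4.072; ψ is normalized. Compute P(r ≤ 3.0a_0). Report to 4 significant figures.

P ≈ 0.9380

With dV = 4πr²dr, the probability is ∫|ψ|² dV over r ≤ 3.0a_0.
A² is fixed by ∫₀^∞ 4πr²|ψ|² dr = 1, i.e. A² = (π·a_0^3)^(−1).
Let u = r/a_0; then A², 4π and the length scale all cancel, so P = ∫_{0}^{3.0} u^2·e^(-2·u) du ÷ ∫_{0}^{∞} u^2·e^(-2·u) du.
An antiderivative of u^2·e^(-2·u) is -(2·u^2 + 2·u + 1)·e^(-2·u)/4; evaluating from 0 to 3.0 gives 1/4 - 25·e^(-6)/4, while the full integral is 1/4.
This evaluates to P = 0.93803.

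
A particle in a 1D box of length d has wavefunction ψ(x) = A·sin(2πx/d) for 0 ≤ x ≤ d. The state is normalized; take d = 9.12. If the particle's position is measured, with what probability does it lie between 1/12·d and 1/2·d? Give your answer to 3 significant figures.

P ≈ 0.486

|ψ|² is the probability density, so P = ∫_{1/12·d}^{1/2·d} |ψ|² dx.
With A² fixed by ∫|ψ|² = 1, i.e. A² = (d/2)^(−1), substitute and integrate.
Let u = x/d; then A² and the length scale cancel, so P = ∫_{1/12}^{1/2} sin(2·π·u)^2 du ÷ ∫_{0}^{1} sin(2·π·u)^2 du.
Using ∫ sin(2·π·u)^2 du = u/2 - sin(4·π·u)/(8·π), the numerator is √(3)/(16·π) + 5/24 and the denominator is 1/2.
Evaluating gives P = √(3)/(8·π) + 5/12.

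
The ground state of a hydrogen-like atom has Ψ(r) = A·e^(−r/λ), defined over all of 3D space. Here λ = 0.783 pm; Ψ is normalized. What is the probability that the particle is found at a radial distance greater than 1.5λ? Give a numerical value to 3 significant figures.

With dV = 4πr²dr, the probability is ∫|Ψ|² dV over r > 1.5λ.
Normalization gives A² = 1/(π·λ^3).
Let u = r/λ; then A², 4π and the length scale all cancel, so P = ∫_{1.5}^{∞} u^2·e^(-2·u) du ÷ ∫_{0}^{∞} u^2·e^(-2·u) du.
Using ∫ u^2·e^(-2·u) du = -(2·u^2 + 2·u + 1)·e^(-2·u)/4, the numerator is 17·e^(-3)/8 and the denominator is 1/4.
The region integral divided by the full integral gives P = 0.4232.

P ≈ 0.423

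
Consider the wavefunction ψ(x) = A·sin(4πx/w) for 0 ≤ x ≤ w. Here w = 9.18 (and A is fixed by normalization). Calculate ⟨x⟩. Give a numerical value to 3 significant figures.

⟨x⟩ = ∫ x |ψ|² dx over the full domain.
Using sin²θ = (1 − cos 2θ)/2, the ratio of the moment integral to the normalization integral gives ⟨x⟩ = w/2.
Putting w = 9.18 gives 4.590.

⟨x⟩ ≈ 4.59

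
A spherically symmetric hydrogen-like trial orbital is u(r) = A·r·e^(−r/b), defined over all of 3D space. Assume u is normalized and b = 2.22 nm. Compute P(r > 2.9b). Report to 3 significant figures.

With dV = 4πr²dr, the probability is ∫|u|² dV over r > 2.9b.
A² is fixed by ∫₀^∞ 4πr²|u|² dr = 1, i.e. A² = (3·π·b^5)^(−1).
Let t = r/b; then A², 4π and the length scale all cancel, so P = ∫_{2.9}^{∞} t^4·e^(-2·t) dt ÷ ∫_{0}^{∞} t^4·e^(-2·t) dt.
An antiderivative of t^4·e^(-2·t) is -(t^4/2 + t^3 + 3·t^2/2 + 3·t/2 + 3/4)·e^(-2·t); evaluating from 2.9 to ∞ gives ≈ 0.23454, while the full integral is 3/4.
This evaluates to P = 0.3127.

P ≈ 0.313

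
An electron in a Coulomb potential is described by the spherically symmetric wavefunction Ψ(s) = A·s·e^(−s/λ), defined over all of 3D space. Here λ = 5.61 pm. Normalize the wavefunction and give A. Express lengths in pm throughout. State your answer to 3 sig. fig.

The normalization condition is ∫|Ψ|² 4πs² ds = 1 from 0 to ∞.
The angular integral contributes 4π, leaving ∫₀^∞ s²|Ψ|² ds.
With Ψ = A·s·e^(−s/λ), the integral evaluates to A²·[3·π·λ^5].
Hence A² = 1/[3·π·λ^5].
Plugging in λ = 5.61 yields A = 0.004370.

A ≈ 0.00437 pm^(-5/2)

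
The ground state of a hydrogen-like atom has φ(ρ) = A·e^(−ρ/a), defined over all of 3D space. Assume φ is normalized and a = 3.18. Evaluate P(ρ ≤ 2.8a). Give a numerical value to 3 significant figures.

With dV = 4πρ²dρ, the probability is ∫|φ|² dV over ρ ≤ 2.8a.
A² is fixed by ∫₀^∞ 4πρ²|φ|² dρ = 1, i.e. A² = (π·a^3)^(−1).
In terms of u = ρ/a (A², 4π and the length scale all cancel between numerator and denominator), P = [∫_{0}^{2.8} u^2·e^(-2·u) du] / [∫_{0}^{∞} u^2·e^(-2·u) du].
An antiderivative of u^2·e^(-2·u) is -(2·u^2 + 2·u + 1)·e^(-2·u)/4; evaluating from 0 to 2.8 gives 1/4 - 557·e^(-28/5)/100, while the full integral is 1/4.
Taking the ratio yields P = 0.9176.

P ≈ 0.918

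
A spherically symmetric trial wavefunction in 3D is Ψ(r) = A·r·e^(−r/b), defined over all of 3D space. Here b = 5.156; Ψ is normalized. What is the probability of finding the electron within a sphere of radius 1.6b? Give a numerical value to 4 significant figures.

P ≈ 0.2194

Integrate the radial probability density 4πr²|Ψ|² over r ≤ 1.6b.
The full normalization integral is A²·[3·π·b^5] = 1, fixing A².
In terms of u = r/b (A², 4π and the length scale all cancel between numerator and denominator), P = [∫_{0}^{1.6} u^4·e^(-2·u) du] / [∫_{0}^{∞} u^4·e^(-2·u) du].
An antiderivative of u^4·e^(-2·u) is -(u^4/2 + u^3 + 3·u^2/2 + 3·u/2 + 3/4)·e^(-2·u); evaluating from 0 to 1.6 gives ≈ 0.164541, while the full integral is 3/4.
The region integral divided by the full integral gives P = 0.21939.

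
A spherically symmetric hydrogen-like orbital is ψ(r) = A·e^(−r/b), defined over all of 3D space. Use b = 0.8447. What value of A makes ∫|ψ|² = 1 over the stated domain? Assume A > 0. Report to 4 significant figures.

Require ∫ |ψ|² 4πr² dr = 1 over the whole domain.
With ψ = A·e^(−r/b), the integral evaluates to A²·[π·b^3].
With b = 0.8447: A² = 0.52813 and A = 0.72673.

A ≈ 0.7267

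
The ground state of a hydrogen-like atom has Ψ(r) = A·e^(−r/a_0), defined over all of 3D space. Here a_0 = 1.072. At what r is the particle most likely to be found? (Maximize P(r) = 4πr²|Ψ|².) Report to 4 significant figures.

Differentiate P(r) = 4πr²|Ψ|² with respect to r and set to zero.
Solving yields r = a_0.
With a_0 = 1.072, the most probable radial distance is 1.0720.

r ≈ 1.072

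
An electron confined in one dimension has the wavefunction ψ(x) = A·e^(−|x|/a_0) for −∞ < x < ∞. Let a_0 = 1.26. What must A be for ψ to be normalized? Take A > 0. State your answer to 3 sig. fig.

A ≈ 0.891

The normalization condition is ∫|ψ|² dx = 1 from −∞ to ∞.
Using ∫₀^∞ xⁿ e^(−αx) dx = n!/αⁿ⁺¹, ∫|ψ|² dx = A²·(a_0).
Plugging in a_0 = 1.26 yields A = 0.8909.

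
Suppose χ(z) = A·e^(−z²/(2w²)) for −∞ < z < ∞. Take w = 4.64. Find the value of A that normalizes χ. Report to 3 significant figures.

A ≈ 0.349

Require ∫ |χ|² dz = 1 over the whole domain.
∫|χ|² dz = A²·(√(π)·w).
Hence A² = 1/[√(π)·w].
Substituting w = 4.64 gives A² = 0.1216, so A = 0.3487.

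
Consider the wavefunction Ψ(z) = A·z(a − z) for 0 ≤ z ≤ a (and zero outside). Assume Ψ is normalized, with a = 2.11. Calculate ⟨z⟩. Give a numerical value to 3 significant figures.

By definition ⟨z⟩ = ∫ z |Ψ(z)|² dz.
Since the A² factors cancel between numerator and denominator, ⟨z⟩ = a/2.
Putting a = 2.11 gives 1.055.

⟨z⟩ ≈ 1.06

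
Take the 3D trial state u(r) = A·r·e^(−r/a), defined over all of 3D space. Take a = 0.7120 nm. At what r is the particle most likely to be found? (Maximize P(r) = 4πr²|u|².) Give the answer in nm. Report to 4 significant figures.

r ≈ 1.424 nm

The maximum of P(r) = 4πr²|u|² occurs where its derivative vanishes.
This gives r = 2·a.
With a = 0.7120, the most probable radial distance is 1.4240 nm.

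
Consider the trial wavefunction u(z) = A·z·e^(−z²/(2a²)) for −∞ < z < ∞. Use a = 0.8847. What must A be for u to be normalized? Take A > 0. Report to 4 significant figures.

A ≈ 1.277

Normalization requires ∫|u|² dz = 1, integrated from −∞ to ∞.
With ∫_{−∞}^{∞} z^(2m) e^(−αz²) dz = (2m−1)!!·√π / (2^m α^(m+1/2)), carrying out the integral gives A² · √(π)·a^3/2.
Hence A² = 1/[√(π)·a^3/2].
With a = 0.8847: A² = 1.6295 and A = 1.2765.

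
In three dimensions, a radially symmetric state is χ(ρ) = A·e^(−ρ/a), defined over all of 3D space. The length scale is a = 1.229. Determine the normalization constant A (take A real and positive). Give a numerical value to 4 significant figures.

A ≈ 0.4141

Require ∫ |χ|² 4πρ² dρ = 1 over the whole domain.
(Spherical symmetry: dV = 4πρ² dρ.)
With χ = A·e^(−ρ/a), the integral evaluates to A²·[π·a^3].
With a = 1.229: A² = 0.17147 and A = 0.41409.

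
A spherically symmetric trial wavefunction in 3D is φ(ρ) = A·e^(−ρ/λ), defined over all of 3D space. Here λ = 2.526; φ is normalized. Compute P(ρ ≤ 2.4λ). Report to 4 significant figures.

Integrate the radial probability density 4πρ²|φ|² over ρ ≤ 2.4λ.
A² is fixed by ∫₀^∞ 4πρ²|φ|² dρ = 1, i.e. A² = (π·λ^3)^(−1).
Let u = ρ/λ; then A², 4π and the length scale all cancel, so P = ∫_{0}^{2.4} u^2·e^(-2·u) du ÷ ∫_{0}^{∞} u^2·e^(-2·u) du.
Using ∫ u^2·e^(-2·u) du = -(2·u^2 + 2·u + 1)·e^(-2·u)/4, the numerator is 1/4 - 433·e^(-24/5)/100 and the denominator is 1/4.
This evaluates to P = 0.85746.

P ≈ 0.8575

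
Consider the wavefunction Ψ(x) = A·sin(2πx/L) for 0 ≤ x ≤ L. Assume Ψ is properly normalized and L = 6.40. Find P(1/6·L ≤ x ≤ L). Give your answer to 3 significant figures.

|Ψ|² is the probability density, so P = ∫_{1/6·L}^{L} |Ψ|² dx.
Since A² = 1/(L/2), this is the region integral divided by the full normalization integral.
Let u = x/L; then A² and the length scale cancel, so P = ∫_{1/6}^{1} sin(2·π·u)^2 du ÷ ∫_{0}^{1} sin(2·π·u)^2 du.
With ∫ sin(2·π·u)^2 du = u/2 - sin(4·π·u)/(8·π) + C, the region integral is √(3)/(16·π) + 5/12 and the full one is 1/2.
Taking the ratio, P = √(3)/(8·π) + 5/6.

P ≈ 0.902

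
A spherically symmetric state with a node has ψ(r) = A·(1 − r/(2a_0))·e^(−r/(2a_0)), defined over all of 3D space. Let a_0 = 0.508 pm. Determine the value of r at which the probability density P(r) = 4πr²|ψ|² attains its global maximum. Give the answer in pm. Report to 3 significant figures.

r ≈ 2.66 pm

Set d/dr [P(r) = 4πr²|ψ|²] = 0 and solve for r > 0.
This gives r = a_0·(√(5) + 3).
With a_0 = 0.508, the most probable radial distance is 2.660 pm.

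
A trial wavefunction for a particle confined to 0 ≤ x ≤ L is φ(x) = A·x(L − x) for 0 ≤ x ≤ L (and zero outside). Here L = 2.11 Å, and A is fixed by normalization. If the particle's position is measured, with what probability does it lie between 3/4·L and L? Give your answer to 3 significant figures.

P ≈ 0.104

|φ|² is the probability density, so P = ∫_{3/4·L}^{L} |φ|² dx.
With A² fixed by ∫|φ|² = 1, i.e. A² = (L^5/30)^(−1), substitute and integrate.
Substituting u = x/L, A² and the length scale cancel in the ratio: P = ∫_{3/4}^{1} u^2·(1 - u)^2 du / ∫_{0}^{1} u^2·(1 - u)^2 du.
An antiderivative of u^2·(1 - u)^2 is u^3·(6·u^2 - 15·u + 10)/30; evaluating from 3/4 to 1 gives ≈ 0.0034505, while the full integral is 1/30.
Evaluating gives P = 53/512.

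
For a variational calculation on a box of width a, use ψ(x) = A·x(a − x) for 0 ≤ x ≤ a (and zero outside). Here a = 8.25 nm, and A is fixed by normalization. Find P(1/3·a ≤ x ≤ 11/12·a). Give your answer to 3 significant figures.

P = ∫_{1/3·a}^{11/12·a} |ψ(x)|² dx.
The normalization integral ∫|ψ|²dx over the whole domain equals a^5/30·A², and A² cancels in the ratio.
Substituting u = x/a, A² and the length scale cancel in the ratio: P = ∫_{1/3}^{11/12} u^2·(1 - u)^2 du / ∫_{0}^{1} u^2·(1 - u)^2 du.
Using ∫ u^2·(1 - u)^2 du = u^3·(6·u^2 - 15·u + 10)/30, the numerator is ≈ 0.026168 and the denominator is 1/30.
This works out to P = 0.7850.

P ≈ 0.785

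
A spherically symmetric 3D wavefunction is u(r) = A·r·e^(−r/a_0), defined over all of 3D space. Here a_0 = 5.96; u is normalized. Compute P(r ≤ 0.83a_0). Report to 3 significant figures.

P ≈ 0.0271

P = ∫ |u|² 4πr² dr over r ≤ 0.83a_0.
Normalization gives A² = 1/(3·π·a_0^5).
Let t = r/a_0; then A², 4π and the length scale all cancel, so P = ∫_{0}^{0.83} t^4·e^(-2·t) dt ÷ ∫_{0}^{∞} t^4·e^(-2·t) dt.
Using ∫ t^4·e^(-2·t) dt = -(t^4/2 + t^3 + 3·t^2/2 + 3·t/2 + 3/4)·e^(-2·t), the numerator is ≈ 0.020355 and the denominator is 3/4.
The region integral divided by the full integral gives P = 0.02714.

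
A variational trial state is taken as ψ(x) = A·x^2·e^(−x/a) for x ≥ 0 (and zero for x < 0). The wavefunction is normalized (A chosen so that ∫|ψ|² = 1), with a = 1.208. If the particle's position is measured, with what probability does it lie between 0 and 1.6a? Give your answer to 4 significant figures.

P = ∫_{0}^{1.6a} |ψ(x)|² dx.
The normalization integral ∫|ψ|²dx over the whole domain equals 3·a^5/4·A², and A² cancels in the ratio.
Let u = x/a; then A² and the length scale cancel, so P = ∫_{0}^{1.6} u^4·e^(-2·u) du ÷ ∫_{0}^{∞} u^4·e^(-2·u) du.
With ∫ u^4·e^(-2·u) du = -(u^4/2 + u^3 + 3·u^2/2 + 3·u/2 + 3/4)·e^(-2·u) + C, the region integral is ≈ 0.164541 and the full one is 3/4.
The result is P = 0.21939.

P ≈ 0.2194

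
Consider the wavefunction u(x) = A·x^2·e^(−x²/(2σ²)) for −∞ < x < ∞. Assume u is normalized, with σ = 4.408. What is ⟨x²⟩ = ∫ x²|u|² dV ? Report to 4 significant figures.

The expectation value is the |u|²-weighted average of x^2: ∫ x^2|u|² dx.
The ratio of the moment integral to the normalization integral gives ⟨x²⟩ = 5·σ^2/2.
With σ = 4.408, ⟨x^2⟩ = 48.576.

⟨x^2⟩ ≈ 48.58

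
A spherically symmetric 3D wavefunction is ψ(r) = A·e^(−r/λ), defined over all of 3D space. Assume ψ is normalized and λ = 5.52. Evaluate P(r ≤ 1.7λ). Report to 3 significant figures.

P = ∫ |ψ|² 4πr² dr over r ≤ 1.7λ.
A² is fixed by ∫₀^∞ 4πr²|ψ|² dr = 1, i.e. A² = (π·λ^3)^(−1).
Substituting u = r/λ, A², 4π and the length scale all cancel in the ratio: P = ∫_{0}^{1.7} u^2·e^(-2·u) du / ∫_{0}^{∞} u^2·e^(-2·u) du.
Using ∫ u^2·e^(-2·u) du = -(2·u^2 + 2·u + 1)·e^(-2·u)/4, the numerator is 1/4 - 509·e^(-17/5)/200 and the denominator is 1/4.
Taking the ratio yields P = 0.6603.

P ≈ 0.660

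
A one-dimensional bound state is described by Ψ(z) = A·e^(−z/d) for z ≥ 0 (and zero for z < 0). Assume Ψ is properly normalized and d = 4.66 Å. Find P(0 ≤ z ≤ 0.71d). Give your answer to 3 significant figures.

|Ψ|² is the probability density, so P = ∫_{0}^{0.71d} |Ψ|² dz.
Since A² = 1/(d/2), this is the region integral divided by the full normalization integral.
Let u = z/d; then A² and the length scale cancel, so P = ∫_{0}^{0.71} e^(-2·u) du ÷ ∫_{0}^{∞} e^(-2·u) du.
Using ∫ e^(-2·u) du = -e^(-2·u)/2, the numerator is 1/2 - e^(-71/50)/2 and the denominator is 1/2.
This works out to P = 0.7583.

P ≈ 0.758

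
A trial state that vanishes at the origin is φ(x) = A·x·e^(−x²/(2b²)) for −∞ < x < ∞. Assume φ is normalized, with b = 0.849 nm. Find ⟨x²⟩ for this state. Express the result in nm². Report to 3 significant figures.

⟨x²⟩ = ∫ x^2 |φ|² dx over the full domain.
Differentiating ∫e^(−αx²) dx = √(π/α) under α to get the higher moments, since the A² factors cancel between numerator and denominator, ⟨x²⟩ = 3·b^2/2.
With b = 0.849, ⟨x^2⟩ = 1.081.

⟨x^2⟩ ≈ 1.08 nm^2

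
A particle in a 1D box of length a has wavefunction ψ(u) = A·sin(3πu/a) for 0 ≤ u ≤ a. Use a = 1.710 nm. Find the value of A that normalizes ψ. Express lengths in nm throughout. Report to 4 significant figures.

Require ∫ |ψ|² du = 1 over the whole domain.
∫|ψ|² du = A²·(a/2).
So A² = (a/2)^(−1).
Plugging in a = 1.710 yields A = 1.0815.

A ≈ 1.081 nm^(-1/2)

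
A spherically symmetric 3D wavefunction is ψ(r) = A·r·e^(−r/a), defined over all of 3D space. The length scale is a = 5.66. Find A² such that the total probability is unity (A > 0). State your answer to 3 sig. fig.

A^2 ≈ 0.0000183

We need A² ∫|f|² 4πr² dr = 1, taking the integral from 0 to ∞.
(Spherical symmetry: dV = 4πr² dr.)
With ∫₀^∞ r^4 e^(−αr) dr = 4!/α^5, with ψ = A·r·e^(−r/a), the integral evaluates to A²·[3·π·a^5].
So A² = (3·π·a^5)^(−1).
Substituting a = 5.66 gives A² = 0.00001827, so A = 0.004274.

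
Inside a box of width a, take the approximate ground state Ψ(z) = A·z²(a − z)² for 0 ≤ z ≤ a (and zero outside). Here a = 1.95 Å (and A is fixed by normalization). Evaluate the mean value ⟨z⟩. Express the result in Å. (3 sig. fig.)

⟨z⟩ ≈ 0.975 Å

The expectation value is the |Ψ|²-weighted average of z: ∫ z|Ψ|² dz.
Expanding the polynomial and integrating term by term, since the A² factors cancel between numerator and denominator, ⟨z⟩ = a/2.
Putting a = 1.95 gives 0.9750.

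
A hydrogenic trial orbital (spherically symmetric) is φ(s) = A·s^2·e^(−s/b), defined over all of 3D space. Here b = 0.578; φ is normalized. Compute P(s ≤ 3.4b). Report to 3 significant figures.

With dV = 4πs²ds, the probability is ∫|φ|² dV over s ≤ 3.4b.
Normalization gives A² = 1/(45·π·b^7/2).
Substituting u = s/b, A², 4π and the length scale all cancel in the ratio: P = ∫_{0}^{3.4} u^6·e^(-2·u) du / ∫_{0}^{∞} u^6·e^(-2·u) du.
With ∫ u^6·e^(-2·u) du = -(4·u^6 + 12·u^5 + 30·u^4 + 60·u^3 + 90·u^2 + 90·u + 45)·e^(-2·u)/8 + C, the region integral is ≈ 2.9255 and the full one is 45/8.
The region integral divided by the full integral gives P = 0.5201.

P ≈ 0.520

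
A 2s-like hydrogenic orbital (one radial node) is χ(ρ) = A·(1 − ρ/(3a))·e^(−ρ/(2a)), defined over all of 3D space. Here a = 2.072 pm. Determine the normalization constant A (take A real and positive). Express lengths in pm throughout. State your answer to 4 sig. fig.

The normalization condition is ∫|χ|² 4πρ² dρ = 1 from 0 to ∞.
(Spherical symmetry: dV = 4πρ² dρ.)
Using ∫₀^∞ ρⁿ e^(−αρ) dρ = n!/αⁿ⁺¹, with χ = A·(1 − ρ/(3a))·e^(−ρ/(2a)), the integral evaluates to A²·[8·π·a^3/3].
Setting this equal to 1 gives A² = 1/(8·π·a^3/3).
Plugging in a = 2.072 yields A = 0.11584.

A ≈ 0.1158 pm^(-3/2)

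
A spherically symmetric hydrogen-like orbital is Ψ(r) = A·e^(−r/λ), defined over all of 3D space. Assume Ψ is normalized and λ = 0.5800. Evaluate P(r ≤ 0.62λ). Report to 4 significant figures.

P ≈ 0.1293

With dV = 4πr²dr, the probability is ∫|Ψ|² dV over r ≤ 0.62λ.
Normalization gives A² = 1/(π·λ^3).
Substituting u = r/λ, A², 4π and the length scale all cancel in the ratio: P = ∫_{0}^{0.62} u^2·e^(-2·u) du / ∫_{0}^{∞} u^2·e^(-2·u) du.
An antiderivative of u^2·e^(-2·u) is -(2·u^2 + 2·u + 1)·e^(-2·u)/4; evaluating from 0 to 0.62 gives 1/4 - 3761·e^(-31/25)/5000, while the full integral is 1/4.
The region integral divided by the full integral gives P = 0.12930.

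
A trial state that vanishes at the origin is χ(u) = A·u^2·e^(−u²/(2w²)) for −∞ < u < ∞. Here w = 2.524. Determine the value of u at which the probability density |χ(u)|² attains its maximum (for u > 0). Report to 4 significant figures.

The maximum of |χ(u)|² occurs where its derivative vanishes.
Solving yields u = √(2)·w.
With w = 2.524, the value of u > 0 at which the probability density is greatest is 3.5695.

u ≈ 3.569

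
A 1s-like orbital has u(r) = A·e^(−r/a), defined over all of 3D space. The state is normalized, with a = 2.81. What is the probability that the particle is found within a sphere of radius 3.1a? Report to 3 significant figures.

Integrate the radial probability density 4πr²|u|² over r ≤ 3.1a.
A² is fixed by ∫₀^∞ 4πr²|u|² dr = 1, i.e. A² = (π·a^3)^(−1).
Let t = r/a; then A², 4π and the length scale all cancel, so P = ∫_{0}^{3.1} t^2·e^(-2·t) dt ÷ ∫_{0}^{∞} t^2·e^(-2·t) dt.
An antiderivative of t^2·e^(-2·t) is -(2·t^2 + 2·t + 1)·e^(-2·t)/4; evaluating from 0 to 3.1 gives 1/4 - 1321·e^(-31/5)/200, while the full integral is 1/4.
The region integral divided by the full integral gives P = 0.9464.

P ≈ 0.946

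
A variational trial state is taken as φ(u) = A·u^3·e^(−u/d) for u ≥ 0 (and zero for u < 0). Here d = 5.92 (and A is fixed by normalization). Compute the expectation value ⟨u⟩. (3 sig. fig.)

The expectation value is the |φ|²-weighted average of u: ∫ u|φ|² du.
Using ∫₀^∞ uⁿ e^(−αu) du = n!/αⁿ⁺¹, evaluating both integrals, ⟨u⟩ = 7·d/2.
With d = 5.92, ⟨u⟩ = 20.72.

⟨u⟩ ≈ 20.7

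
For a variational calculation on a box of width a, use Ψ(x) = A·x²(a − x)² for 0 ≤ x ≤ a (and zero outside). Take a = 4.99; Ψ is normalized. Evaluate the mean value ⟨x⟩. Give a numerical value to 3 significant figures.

⟨x⟩ ≈ 2.50

The expectation value is the |Ψ|²-weighted average of x: ∫ x|Ψ|² dx.
Expanding the polynomial and integrating term by term, the ratio of the moment integral to the normalization integral gives ⟨x⟩ = a/2.
With a = 4.99, ⟨x⟩ = 2.495.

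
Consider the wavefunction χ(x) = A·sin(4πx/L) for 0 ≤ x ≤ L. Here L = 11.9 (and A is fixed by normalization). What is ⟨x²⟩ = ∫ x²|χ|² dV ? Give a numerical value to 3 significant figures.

By definition ⟨x²⟩ = ∫ x^2 |χ(x)|² dx.
With ∫₀^L sin²(nπx/L) dx = L/2, the ratio of the moment integral to the normalization integral gives ⟨x²⟩ = -L^2/(32·π^2) + L^2/3.
With L = 11.9, ⟨x^2⟩ = 46.75.

⟨x^2⟩ ≈ 46.8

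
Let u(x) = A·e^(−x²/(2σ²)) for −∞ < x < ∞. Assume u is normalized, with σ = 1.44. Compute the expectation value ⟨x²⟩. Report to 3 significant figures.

⟨x^2⟩ ≈ 1.04

By definition ⟨x²⟩ = ∫ x^2 |u(x)|² dx.
Differentiating ∫e^(−αx²) dx = √(π/α) under α to get the higher moments, the ratio of the moment integral to the normalization integral gives ⟨x²⟩ = σ^2/2.
Putting σ = 1.44 gives 1.037.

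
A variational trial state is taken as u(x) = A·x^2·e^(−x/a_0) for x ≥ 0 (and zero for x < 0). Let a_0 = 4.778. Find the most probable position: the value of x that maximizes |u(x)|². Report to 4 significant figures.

x ≈ 9.556

Set d/dx [|u(x)|²] = 0 and solve for x > 0.
This gives x = 2·a_0.
With a_0 = 4.778, the most probable position is 9.5560.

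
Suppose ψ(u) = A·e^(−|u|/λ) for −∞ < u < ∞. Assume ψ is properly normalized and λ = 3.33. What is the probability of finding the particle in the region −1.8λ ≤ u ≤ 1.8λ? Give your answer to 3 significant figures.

P ≈ 0.973

P = ∫_{−1.8λ}^{1.8λ} |ψ(u)|² du.
The normalization integral ∫|ψ|²du over the whole domain equals λ·A², and A² cancels in the ratio.
Both integrals are even about u = 0, so only the u ≥ 0 halves are needed (the factors of 2 cancel). In terms of t = u/λ (A² and the length scale cancel between numerator and denominator), P = [∫_{0}^{1.8} e^(-2·t) dt] / [∫_{0}^{∞} e^(-2·t) dt].
With ∫ e^(-2·t) dt = -e^(-2·t)/2 + C, the region integral is 1/2 - e^(-18/5)/2 and the full one is 1/2.
The result is P = 0.9727.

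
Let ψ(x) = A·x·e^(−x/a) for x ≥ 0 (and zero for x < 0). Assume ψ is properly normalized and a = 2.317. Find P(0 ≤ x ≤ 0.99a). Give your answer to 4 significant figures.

|ψ|² is the probability density, so P = ∫_{0}^{0.99a} |ψ|² dx.
With A² fixed by ∫|ψ|² = 1, i.e. A² = (a^3/4)^(−1), substitute and integrate.
Substituting u = x/a, A² and the length scale cancel in the ratio: P = ∫_{0}^{0.99} u^2·e^(-2·u) du / ∫_{0}^{∞} u^2·e^(-2·u) du.
With ∫ u^2·e^(-2·u) du = -(2·u^2 + 2·u + 1)·e^(-2·u)/4 + C, the region integral is ≈ 0.0794776 and the full one is 1/4.
The result is P = 0.31791.

P ≈ 0.3179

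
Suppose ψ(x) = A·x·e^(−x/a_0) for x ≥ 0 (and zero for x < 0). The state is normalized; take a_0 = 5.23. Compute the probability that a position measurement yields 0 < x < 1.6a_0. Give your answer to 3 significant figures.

P ≈ 0.620

P = ∫_{0}^{1.6a_0} |ψ(x)|² dx.
The normalization integral ∫|ψ|²dx over the whole domain equals a_0^3/4·A², and A² cancels in the ratio.
In terms of u = x/a_0 (A² and the length scale cancel between numerator and denominator), P = [∫_{0}^{1.6} u^2·e^(-2·u) du] / [∫_{0}^{∞} u^2·e^(-2·u) du].
With ∫ u^2·e^(-2·u) du = -(2·u^2 + 2·u + 1)·e^(-2·u)/4 + C, the region integral is 1/4 - 233·e^(-16/5)/100 and the full one is 1/4.
The result is P = 0.6201.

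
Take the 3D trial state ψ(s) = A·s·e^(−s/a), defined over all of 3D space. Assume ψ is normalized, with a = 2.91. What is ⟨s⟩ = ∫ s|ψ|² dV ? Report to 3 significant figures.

The expectation value is the |ψ|²-weighted average of s: ∫ s|ψ|² 4πs² ds.
The ratio of the moment integral to the normalization integral gives ⟨s⟩ = 5·a/2.
With a = 2.91, ⟨s⟩ = 7.275.

⟨s⟩ ≈ 7.28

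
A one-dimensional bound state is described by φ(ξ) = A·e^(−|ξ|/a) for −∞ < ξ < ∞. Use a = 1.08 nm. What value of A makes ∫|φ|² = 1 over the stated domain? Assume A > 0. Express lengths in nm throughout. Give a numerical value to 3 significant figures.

The normalization condition is ∫|φ|² dξ = 1 from −∞ to ∞.
∫|φ|² dξ = A²·(a).
With a = 1.08: A² = 0.9259 and A = 0.9623.

A ≈ 0.962 nm^(-1/2)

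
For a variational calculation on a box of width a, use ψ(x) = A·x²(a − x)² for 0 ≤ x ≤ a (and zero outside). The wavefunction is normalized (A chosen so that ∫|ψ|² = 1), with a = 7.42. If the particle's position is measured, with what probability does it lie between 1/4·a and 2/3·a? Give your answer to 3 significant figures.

P ≈ 0.806

P = ∫_{1/4·a}^{2/3·a} |ψ(x)|² dx.
Since A² = 1/(a^9/630), this is the region integral divided by the full normalization integral.
In terms of u = x/a (A² and the length scale cancel between numerator and denominator), P = [∫_{1/4}^{2/3} u^4·(1 - u)^4 du] / [∫_{0}^{1} u^4·(1 - u)^4 du].
An antiderivative of u^4·(1 - u)^4 is u^5·(70·u^4 - 315·u^3 + 540·u^2 - 420·u + 126)/630; evaluating from 1/4 to 2/3 gives ≈ 0.0012797, while the full integral is 1/630.
This works out to P = 0.8062.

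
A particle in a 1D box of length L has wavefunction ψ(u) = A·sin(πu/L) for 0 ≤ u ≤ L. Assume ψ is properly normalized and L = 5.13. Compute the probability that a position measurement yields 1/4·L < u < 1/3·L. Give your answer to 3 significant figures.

The probability is P = ∫ |ψ|² du over [1/4·L, 1/3·L].
Since A² = 1/(L/2), this is the region integral divided by the full normalization integral.
In terms of t = u/L (A² and the length scale cancel between numerator and denominator), P = [∫_{1/4}^{1/3} sin(π·t)^2 dt] / [∫_{0}^{1} sin(π·t)^2 dt].
An antiderivative of sin(π·t)^2 is t/2 - sin(2·π·t)/(4·π); evaluating from 1/4 to 1/3 gives -√(3)/(8·π) + 1/24 + 1/(4·π), while the full integral is 1/2.
Evaluating gives P = (-3·√(3) + π + 6)/(12·π).

P ≈ 0.105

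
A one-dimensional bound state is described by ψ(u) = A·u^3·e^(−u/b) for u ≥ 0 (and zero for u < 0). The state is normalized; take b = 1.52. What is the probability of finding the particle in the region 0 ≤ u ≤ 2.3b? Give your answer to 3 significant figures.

P ≈ 0.182

P = ∫_{0}^{2.3b} |ψ(u)|² du.
With A² fixed by ∫|ψ|² = 1, i.e. A² = (45·b^7/8)^(−1), substitute and integrate.
In terms of t = u/b (A² and the length scale cancel between numerator and denominator), P = [∫_{0}^{2.3} t^6·e^(-2·t) dt] / [∫_{0}^{∞} t^6·e^(-2·t) dt].
An antiderivative of t^6·e^(-2·t) is -(4·t^6 + 12·t^5 + 30·t^4 + 60·t^3 + 90·t^2 + 90·t + 45)·e^(-2·t)/8; evaluating from 0 to 2.3 gives ≈ 1.0236, while the full integral is 45/8.
Evaluating gives P = 0.1820.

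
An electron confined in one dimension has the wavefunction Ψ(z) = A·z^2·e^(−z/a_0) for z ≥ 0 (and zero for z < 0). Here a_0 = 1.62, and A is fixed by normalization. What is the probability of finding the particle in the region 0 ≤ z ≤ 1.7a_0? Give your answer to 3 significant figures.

P ≈ 0.256

P = ∫_{0}^{1.7a_0} |Ψ(z)|² dz.
With A² fixed by ∫|Ψ|² = 1, i.e. A² = (3·a_0^5/4)^(−1), substitute and integrate.
Substituting u = z/a_0, A² and the length scale cancel in the ratio: P = ∫_{0}^{1.7} u^4·e^(-2·u) du / ∫_{0}^{∞} u^4·e^(-2·u) du.
With ∫ u^4·e^(-2·u) du = -(u^4/2 + u^3 + 3·u^2/2 + 3·u/2 + 3/4)·e^(-2·u) + C, the region integral is ≈ 0.19186 and the full one is 3/4.
Evaluating gives P = 0.2558.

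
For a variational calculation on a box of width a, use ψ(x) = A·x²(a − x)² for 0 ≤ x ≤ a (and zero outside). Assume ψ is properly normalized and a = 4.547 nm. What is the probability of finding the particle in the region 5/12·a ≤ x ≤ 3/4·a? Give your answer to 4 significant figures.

P ≈ 0.6487

|ψ|² is the probability density, so P = ∫_{5/12·a}^{3/4·a} |ψ|² dx.
With A² fixed by ∫|ψ|² = 1, i.e. A² = (a^9/630)^(−1), substitute and integrate.
In terms of u = x/a (A² and the length scale cancel between numerator and denominator), P = [∫_{5/12}^{3/4} u^4·(1 - u)^4 du] / [∫_{0}^{1} u^4·(1 - u)^4 du].
Using ∫ u^4·(1 - u)^4 du = u^5·(70·u^4 - 315·u^3 + 540·u^2 - 420·u + 126)/630, the numerator is ≈ 0.00102975 and the denominator is 1/630.
This works out to P = 0.64874.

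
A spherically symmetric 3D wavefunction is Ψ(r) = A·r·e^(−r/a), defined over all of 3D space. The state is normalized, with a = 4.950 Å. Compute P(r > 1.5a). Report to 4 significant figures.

P = ∫ |Ψ|² 4πr² dr over r > 1.5a.
The full normalization integral is A²·[3·π·a^5] = 1, fixing A².
Substituting u = r/a, A², 4π and the length scale all cancel in the ratio: P = ∫_{1.5}^{∞} u^4·e^(-2·u) du / ∫_{0}^{∞} u^4·e^(-2·u) du.
Using ∫ u^4·e^(-2·u) du = -(u^4/2 + u^3 + 3·u^2/2 + 3·u/2 + 3/4)·e^(-2·u), the numerator is 393·e^(-3)/32 and the denominator is 3/4.
The region integral divided by the full integral gives P = 0.81526.

P ≈ 0.8153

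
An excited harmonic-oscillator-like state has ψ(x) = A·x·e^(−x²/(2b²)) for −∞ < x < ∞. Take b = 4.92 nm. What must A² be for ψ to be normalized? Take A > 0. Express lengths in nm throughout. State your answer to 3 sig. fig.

Require ∫ |ψ|² dx = 1 over the whole domain.
With ∫_{−∞}^{∞} x^(2m) e^(−αx²) dx = (2m−1)!!·√π / (2^m α^(m+1/2)), with ψ = A·x·e^(−x²/(2b²)), the integral evaluates to A²·[√(π)·b^3/2].
So A² = (√(π)·b^3/2)^(−1).
Substituting b = 4.92 gives A² = 0.009475, so A = 0.09734.

A^2 ≈ 0.00947 nm^(-3)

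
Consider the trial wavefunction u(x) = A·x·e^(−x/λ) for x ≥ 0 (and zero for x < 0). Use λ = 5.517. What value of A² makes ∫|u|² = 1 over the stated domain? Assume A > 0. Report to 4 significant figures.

A^2 ≈ 0.02382

Normalization requires ∫|u|² dx = 1, integrated from 0 to ∞.
Recall ∫₀^∞ x^m e^(−x/β) dx = m!·β^(m+1), ∫|u|² dx = A²·(λ^3/4).
Plugging in λ = 5.517 yields A = 0.15434.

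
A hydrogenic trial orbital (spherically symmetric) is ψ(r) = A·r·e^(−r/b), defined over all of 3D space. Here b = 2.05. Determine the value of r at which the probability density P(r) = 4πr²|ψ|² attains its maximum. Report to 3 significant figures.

r ≈ 4.10

Differentiate P(r) = 4πr²|ψ|² with respect to r and set to zero.
This gives r = 2·b.
With b = 2.05, the most probable radial distance is 4.100.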